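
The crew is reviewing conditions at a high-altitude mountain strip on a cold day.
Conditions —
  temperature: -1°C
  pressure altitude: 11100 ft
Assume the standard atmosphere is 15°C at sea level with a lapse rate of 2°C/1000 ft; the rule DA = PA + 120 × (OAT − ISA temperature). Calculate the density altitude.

11844 ft

ISA temperature at 11100 ft = 15 − 2 × (11100/1000) = -7.2°C.
ISA deviation = -1 − (-7.2) = +6.2°C.
Density altitude = 11100 + 120 × (6.2) = 11100 + (+744) = 11844 ft.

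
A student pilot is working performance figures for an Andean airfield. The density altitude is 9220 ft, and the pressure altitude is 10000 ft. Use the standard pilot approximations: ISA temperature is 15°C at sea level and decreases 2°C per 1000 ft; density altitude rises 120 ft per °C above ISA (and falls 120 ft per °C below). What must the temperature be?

-11.5°C

Density altitude − pressure altitude = 9220 − 10000 = -780 ft.
At 120 ft/°C that is an ISA deviation of -780/120 = -6.5°C.
ISA temperature at 10000 ft = 15 − 2 × (10000/1000) = -5°C.
OAT = ISA + deviation = -5 + (-6.5) = -11.5°C.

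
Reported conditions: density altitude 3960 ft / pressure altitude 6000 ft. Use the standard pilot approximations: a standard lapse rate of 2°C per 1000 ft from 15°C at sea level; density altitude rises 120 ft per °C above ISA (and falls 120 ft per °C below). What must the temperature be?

Density altitude − pressure altitude = 3960 − 6000 = -2040 ft.
At 120 ft/°C that is an ISA deviation of -2040/120 = -17°C.
ISA temperature at 6000 ft = 15 − 2 × (6000/1000) = 3°C.
OAT = ISA + deviation = 3 + (-17) = -14°C.

-14°C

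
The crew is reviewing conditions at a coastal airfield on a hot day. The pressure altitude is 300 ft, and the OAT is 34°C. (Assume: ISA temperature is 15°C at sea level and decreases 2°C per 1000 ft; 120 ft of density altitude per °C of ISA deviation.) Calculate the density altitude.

2652 ft

ISA temperature at 300 ft = 15 − 2 × (300/1000) = 14.4°C.
ISA deviation = 34 − 14.4 = +19.6°C.
Density altitude = 300 + 120 × (19.6) = 300 + (+2352) = 2652 ft.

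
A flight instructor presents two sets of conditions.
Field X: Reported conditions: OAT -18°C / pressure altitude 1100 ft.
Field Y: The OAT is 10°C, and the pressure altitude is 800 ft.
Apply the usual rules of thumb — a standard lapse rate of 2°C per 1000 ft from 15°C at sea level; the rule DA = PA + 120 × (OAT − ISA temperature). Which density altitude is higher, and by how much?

Field Y by 2988 ft

Field X: ISA temp = 12.8°C, deviation -30.8°C, DA = 1100 + 120 × (-30.8) = -2596 ft.
Field Y: ISA temp = 13.4°C, deviation -3.4°C, DA = 800 + 120 × (-3.4) = 392 ft.
Field Y is higher by 392 − (-2596) = 2988 ft.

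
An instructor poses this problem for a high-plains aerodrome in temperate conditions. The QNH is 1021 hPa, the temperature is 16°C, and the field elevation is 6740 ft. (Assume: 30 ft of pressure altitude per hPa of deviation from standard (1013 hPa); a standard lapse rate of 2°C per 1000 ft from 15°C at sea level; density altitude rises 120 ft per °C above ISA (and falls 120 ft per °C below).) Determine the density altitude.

Pressure altitude = 6740 + (1013 − 1021) × 30 = 6740 + (-240) = 6500 ft.
ISA temperature at 6500 ft = 15 − 2 × (6500/1000) = 2°C.
ISA deviation = 16 − 2 = +14°C.
Density altitude = 6500 + 120 × (14) = 8180 ft.

8180 ft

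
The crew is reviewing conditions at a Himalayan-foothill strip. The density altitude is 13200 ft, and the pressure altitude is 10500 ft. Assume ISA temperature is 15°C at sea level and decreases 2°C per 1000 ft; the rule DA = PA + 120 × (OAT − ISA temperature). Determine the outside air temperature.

Density altitude − pressure altitude = 13200 − 10500 = +2700 ft.
At 120 ft/°C that is an ISA deviation of 2700/120 = +22.5°C.
ISA temperature at 10500 ft = 15 − 2 × (10500/1000) = -6°C.
OAT = ISA + deviation = -6 + (+22.5) = 16.5°C.

16.5°C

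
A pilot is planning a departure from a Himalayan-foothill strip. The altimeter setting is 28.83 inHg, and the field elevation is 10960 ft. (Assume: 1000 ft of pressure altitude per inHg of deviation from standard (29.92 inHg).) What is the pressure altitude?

Pressure correction = (29.92 − 28.83) × 1000 = +1090 ft.
Pressure altitude = 10960 + (+1090) = 12050 ft.

12050 ft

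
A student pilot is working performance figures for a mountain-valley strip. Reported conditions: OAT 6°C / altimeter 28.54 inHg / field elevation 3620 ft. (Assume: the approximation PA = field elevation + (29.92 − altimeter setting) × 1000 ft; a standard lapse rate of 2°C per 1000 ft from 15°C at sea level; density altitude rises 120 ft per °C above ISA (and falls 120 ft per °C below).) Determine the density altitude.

5120 ft

Pressure altitude = 3620 + (29.92 − 28.54) × 1000 = 3620 + (+1380) = 5000 ft.
ISA temperature at 5000 ft = 15 − 2 × (5000/1000) = 5°C.
ISA deviation = 6 − 5 = +1°C.
Density altitude = 5000 + 120 × (1) = 5120 ft.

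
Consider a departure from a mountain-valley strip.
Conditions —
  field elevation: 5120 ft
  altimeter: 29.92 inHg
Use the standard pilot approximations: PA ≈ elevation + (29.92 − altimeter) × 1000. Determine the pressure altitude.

Pressure correction = (29.92 − 29.92) × 1000 = 0 ft.
Pressure altitude = 5120 + (0) = 5120 ft.

5120 ft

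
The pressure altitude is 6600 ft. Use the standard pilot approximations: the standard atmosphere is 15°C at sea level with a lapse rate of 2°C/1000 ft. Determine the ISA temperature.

1.8°C

ISA temperature = 15 − 2 × (6600/1000) = 15 − 13.2 = 1.8°C.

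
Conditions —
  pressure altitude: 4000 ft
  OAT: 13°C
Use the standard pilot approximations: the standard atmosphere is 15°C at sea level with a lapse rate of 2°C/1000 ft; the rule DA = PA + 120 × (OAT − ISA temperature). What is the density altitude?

4720 ft

ISA temperature at 4000 ft = 15 − 2 × (4000/1000) = 7°C.
ISA deviation = 13 − 7 = +6°C.
Density altitude = 4000 + 120 × (6) = 4000 + (+720) = 4720 ft.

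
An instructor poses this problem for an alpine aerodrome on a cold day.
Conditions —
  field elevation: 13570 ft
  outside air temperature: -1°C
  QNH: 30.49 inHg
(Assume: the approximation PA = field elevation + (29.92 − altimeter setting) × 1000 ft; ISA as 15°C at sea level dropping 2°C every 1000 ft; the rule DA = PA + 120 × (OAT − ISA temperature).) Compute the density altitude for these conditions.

14200 ft

Pressure altitude = 13570 + (29.92 − 30.49) × 1000 = 13570 + (-570) = 13000 ft.
ISA temperature at 13000 ft = 15 − 2 × (13000/1000) = -11°C.
ISA deviation = -1 − (-11) = +10°C.
Density altitude = 13000 + 120 × (10) = 14200 ft.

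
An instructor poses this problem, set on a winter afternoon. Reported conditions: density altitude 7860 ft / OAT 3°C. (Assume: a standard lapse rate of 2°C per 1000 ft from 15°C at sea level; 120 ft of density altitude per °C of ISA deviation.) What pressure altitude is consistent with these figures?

7500 ft

DA = PA + 120 × (OAT − (15 − 2·PA/1000)) = PA + 120·OAT − 1800 + 0.24·PA = 1.24·PA + 120·OAT − 1800.
So 1.24·PA = 7860 − 120 × 3 + 1800 = 9300.
PA = 9300 / 1.24 = 7500 ft.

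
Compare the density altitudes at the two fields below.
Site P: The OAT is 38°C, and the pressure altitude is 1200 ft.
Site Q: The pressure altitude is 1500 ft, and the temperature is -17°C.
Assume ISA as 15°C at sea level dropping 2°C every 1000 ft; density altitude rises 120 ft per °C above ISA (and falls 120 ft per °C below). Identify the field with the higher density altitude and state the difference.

Site P: ISA temp = 12.6°C, deviation +25.4°C, DA = 1200 + 120 × 25.4 = 4248 ft.
Site Q: ISA temp = 12°C, deviation -29°C, DA = 1500 + 120 × (-29) = -1980 ft.
Site P is higher by 4248 − (-1980) = 6228 ft.

Site P by 6228 ft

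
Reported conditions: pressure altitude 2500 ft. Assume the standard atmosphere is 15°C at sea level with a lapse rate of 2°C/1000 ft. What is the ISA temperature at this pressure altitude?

10°C

ISA temperature = 15 − 2 × (2500/1000) = 15 − 5 = 10°C.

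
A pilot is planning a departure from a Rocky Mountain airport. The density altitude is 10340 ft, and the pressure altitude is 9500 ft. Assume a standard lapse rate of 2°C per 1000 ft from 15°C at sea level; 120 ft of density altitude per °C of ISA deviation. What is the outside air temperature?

3°C

Density altitude − pressure altitude = 10340 − 9500 = +840 ft.
At 120 ft/°C that is an ISA deviation of 840/120 = +7°C.
ISA temperature at 9500 ft = 15 − 2 × (9500/1000) = -4°C.
OAT = ISA + deviation = -4 + (+7) = 3°C.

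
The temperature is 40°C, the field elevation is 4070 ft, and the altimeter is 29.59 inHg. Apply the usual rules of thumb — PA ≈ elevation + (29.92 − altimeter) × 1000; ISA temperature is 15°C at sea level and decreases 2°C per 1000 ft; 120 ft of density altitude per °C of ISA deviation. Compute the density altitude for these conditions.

8456 ft

Pressure altitude = 4070 + (29.92 − 29.59) × 1000 = 4070 + (+330) = 4400 ft.
ISA temperature at 4400 ft = 15 − 2 × (4400/1000) = 6.2°C.
ISA deviation = 40 − 6.2 = +33.8°C.
Density altitude = 4400 + 120 × (33.8) = 8456 ft.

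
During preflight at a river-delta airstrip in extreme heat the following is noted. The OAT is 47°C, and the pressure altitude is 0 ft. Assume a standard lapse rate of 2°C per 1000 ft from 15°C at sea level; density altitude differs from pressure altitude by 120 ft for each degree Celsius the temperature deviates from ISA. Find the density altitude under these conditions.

ISA temperature at 0 ft = 15 − 2 × (0/1000) = 15°C.
ISA deviation = 47 − 15 = +32°C.
Density altitude = 0 + 120 × (32) = 0 + (+3840) = 3840 ft.

3840 ft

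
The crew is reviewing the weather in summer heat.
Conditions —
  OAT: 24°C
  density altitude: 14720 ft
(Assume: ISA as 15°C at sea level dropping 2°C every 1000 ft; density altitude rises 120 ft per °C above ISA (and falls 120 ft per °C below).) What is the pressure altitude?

11000 ft

DA = PA + 120 × (OAT − (15 − 2·PA/1000)) = PA + 120·OAT − 1800 + 0.24·PA = 1.24·PA + 120·OAT − 1800.
So 1.24·PA = 14720 − 120 × 24 + 1800 = 13640.
PA = 13640 / 1.24 = 11000 ft.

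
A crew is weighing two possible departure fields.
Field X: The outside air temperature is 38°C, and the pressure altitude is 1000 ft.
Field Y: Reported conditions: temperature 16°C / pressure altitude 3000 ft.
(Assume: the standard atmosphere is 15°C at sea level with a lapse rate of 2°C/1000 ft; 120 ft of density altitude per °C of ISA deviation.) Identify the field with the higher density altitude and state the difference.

Field X by 160 ft

Field X: ISA temp = 13°C, deviation +25°C, DA = 1000 + 120 × 25 = 4000 ft.
Field Y: ISA temp = 9°C, deviation +7°C, DA = 3000 + 120 × 7 = 3840 ft.
Field X is higher by 4000 − 3840 = 160 ft.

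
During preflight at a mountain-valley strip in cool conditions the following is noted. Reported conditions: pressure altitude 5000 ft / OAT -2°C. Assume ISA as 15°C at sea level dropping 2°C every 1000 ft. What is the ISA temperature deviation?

ISA-7°C

ISA temperature at 5000 ft = 15 − 2 × (5000/1000) = 5°C.
Deviation = OAT − ISA = -2 − 5 = -7°C.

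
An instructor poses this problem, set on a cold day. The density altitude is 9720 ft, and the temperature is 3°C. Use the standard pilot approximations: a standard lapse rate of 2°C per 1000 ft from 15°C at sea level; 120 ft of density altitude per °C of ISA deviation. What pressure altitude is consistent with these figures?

9000 ft

DA = PA + 120 × (OAT − (15 − 2·PA/1000)) = PA + 120·OAT − 1800 + 0.24·PA = 1.24·PA + 120·OAT − 1800.
So 1.24·PA = 9720 − 120 × 3 + 1800 = 11160.
PA = 11160 / 1.24 = 9000 ft.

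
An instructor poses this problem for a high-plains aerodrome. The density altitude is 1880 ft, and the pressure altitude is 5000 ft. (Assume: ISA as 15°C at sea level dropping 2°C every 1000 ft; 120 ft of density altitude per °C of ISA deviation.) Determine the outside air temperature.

-21°C

Density altitude − pressure altitude = 1880 − 5000 = -3120 ft.
At 120 ft/°C that is an ISA deviation of -3120/120 = -26°C.
ISA temperature at 5000 ft = 15 − 2 × (5000/1000) = 5°C.
OAT = ISA + deviation = 5 + (-26) = -21°C.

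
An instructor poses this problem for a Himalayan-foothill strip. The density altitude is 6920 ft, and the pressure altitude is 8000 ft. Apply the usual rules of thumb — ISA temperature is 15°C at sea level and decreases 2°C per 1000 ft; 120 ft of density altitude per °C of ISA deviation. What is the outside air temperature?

Density altitude − pressure altitude = 6920 − 8000 = -1080 ft.
At 120 ft/°C that is an ISA deviation of -1080/120 = -9°C.
ISA temperature at 8000 ft = 15 − 2 × (8000/1000) = -1°C.
OAT = ISA + deviation = -1 + (-9) = -10°C.

-10°C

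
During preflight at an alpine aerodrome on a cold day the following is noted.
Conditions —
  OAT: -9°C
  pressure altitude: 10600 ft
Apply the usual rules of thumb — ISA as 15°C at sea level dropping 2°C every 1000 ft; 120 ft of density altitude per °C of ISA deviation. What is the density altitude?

10264 ft

ISA temperature at 10600 ft = 15 − 2 × (10600/1000) = -6.2°C.
ISA deviation = -9 − (-6.2) = -2.8°C.
Density altitude = 10600 + 120 × (-2.8) = 10600 + (-336) = 10264 ft.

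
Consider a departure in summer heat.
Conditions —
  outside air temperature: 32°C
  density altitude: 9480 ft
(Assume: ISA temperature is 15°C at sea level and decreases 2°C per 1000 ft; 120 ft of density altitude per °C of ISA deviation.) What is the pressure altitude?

6000 ft

DA = PA + 120 × (OAT − (15 − 2·PA/1000)) = PA + 120·OAT − 1800 + 0.24·PA = 1.24·PA + 120·OAT − 1800.
So 1.24·PA = 9480 − 120 × 32 + 1800 = 7440.
PA = 7440 / 1.24 = 6000 ft.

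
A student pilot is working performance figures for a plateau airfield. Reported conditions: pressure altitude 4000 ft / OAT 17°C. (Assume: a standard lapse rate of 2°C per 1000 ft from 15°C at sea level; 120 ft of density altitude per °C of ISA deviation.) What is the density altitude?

5200 ft

ISA temperature at 4000 ft = 15 − 2 × (4000/1000) = 7°C.
ISA deviation = 17 − 7 = +10°C.
Density altitude = 4000 + 120 × (10) = 4000 + (+1200) = 5200 ft.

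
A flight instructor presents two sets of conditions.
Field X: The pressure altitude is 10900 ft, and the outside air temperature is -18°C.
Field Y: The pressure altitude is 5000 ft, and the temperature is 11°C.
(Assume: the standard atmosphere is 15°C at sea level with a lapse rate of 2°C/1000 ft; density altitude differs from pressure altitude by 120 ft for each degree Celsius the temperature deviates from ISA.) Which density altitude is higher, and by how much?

Field X: ISA temp = -6.8°C, deviation -11.2°C, DA = 10900 + 120 × (-11.2) = 9556 ft.
Field Y: ISA temp = 5°C, deviation +6°C, DA = 5000 + 120 × 6 = 5720 ft.
Field X is higher by 9556 − 5720 = 3836 ft.

Field X by 3836 ft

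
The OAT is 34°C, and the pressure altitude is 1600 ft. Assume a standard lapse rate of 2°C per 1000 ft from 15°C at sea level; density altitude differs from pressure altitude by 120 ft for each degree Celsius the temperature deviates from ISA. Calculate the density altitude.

4264 ft

ISA temperature at 1600 ft = 15 − 2 × (1600/1000) = 11.8°C.
ISA deviation = 34 − 11.8 = +22.2°C.
Density altitude = 1600 + 120 × (22.2) = 1600 + (+2664) = 4264 ft.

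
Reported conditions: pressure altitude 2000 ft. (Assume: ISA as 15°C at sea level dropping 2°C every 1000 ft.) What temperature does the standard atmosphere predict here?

ISA temperature = 15 − 2 × (2000/1000) = 15 − 4 = 11°C.

11°C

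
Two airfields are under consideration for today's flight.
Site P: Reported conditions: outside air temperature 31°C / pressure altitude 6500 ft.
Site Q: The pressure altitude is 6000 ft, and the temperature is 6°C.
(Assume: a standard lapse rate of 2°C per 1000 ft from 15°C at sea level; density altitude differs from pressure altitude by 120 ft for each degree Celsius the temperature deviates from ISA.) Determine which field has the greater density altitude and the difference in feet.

Site P by 3620 ft

Site P: ISA temp = 2°C, deviation +29°C, DA = 6500 + 120 × 29 = 9980 ft.
Site Q: ISA temp = 3°C, deviation +3°C, DA = 6000 + 120 × 3 = 6360 ft.
Site P is higher by 9980 − 6360 = 3620 ft.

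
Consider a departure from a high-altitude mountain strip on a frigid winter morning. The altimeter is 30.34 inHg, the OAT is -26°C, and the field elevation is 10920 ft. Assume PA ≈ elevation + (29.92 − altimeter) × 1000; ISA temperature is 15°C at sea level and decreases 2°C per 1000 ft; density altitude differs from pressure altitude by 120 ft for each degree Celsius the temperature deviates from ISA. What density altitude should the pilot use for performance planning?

Pressure altitude = 10920 + (29.92 − 30.34) × 1000 = 10920 + (-420) = 10500 ft.
ISA temperature at 10500 ft = 15 − 2 × (10500/1000) = -6°C.
ISA deviation = -26 − (-6) = -20°C.
Density altitude = 10500 + 120 × (-20) = 8100 ft.

8100 ft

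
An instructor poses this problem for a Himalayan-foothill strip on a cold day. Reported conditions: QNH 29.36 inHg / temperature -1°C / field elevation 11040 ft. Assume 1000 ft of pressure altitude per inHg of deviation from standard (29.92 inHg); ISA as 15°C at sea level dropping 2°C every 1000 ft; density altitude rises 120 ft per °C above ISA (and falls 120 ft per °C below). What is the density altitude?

Pressure altitude = 11040 + (29.92 − 29.36) × 1000 = 11040 + (+560) = 11600 ft.
ISA temperature at 11600 ft = 15 − 2 × (11600/1000) = -8.2°C.
ISA deviation = -1 − (-8.2) = +7.2°C.
Density altitude = 11600 + 120 × (7.2) = 12464 ft.

12464 ft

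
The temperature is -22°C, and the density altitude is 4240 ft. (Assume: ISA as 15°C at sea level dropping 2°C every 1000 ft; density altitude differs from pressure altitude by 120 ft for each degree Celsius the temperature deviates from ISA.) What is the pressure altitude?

7000 ft

DA = PA + 120 × (OAT − (15 − 2·PA/1000)) = PA + 120·OAT − 1800 + 0.24·PA = 1.24·PA + 120·OAT − 1800.
So 1.24·PA = 4240 − 120 × (-22) + 1800 = 8680.
PA = 8680 / 1.24 = 7000 ft.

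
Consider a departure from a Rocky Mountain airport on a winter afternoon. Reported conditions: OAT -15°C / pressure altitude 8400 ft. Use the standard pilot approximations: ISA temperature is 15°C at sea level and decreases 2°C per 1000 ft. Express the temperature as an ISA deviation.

ISA-13.2°C

ISA temperature at 8400 ft = 15 − 2 × (8400/1000) = -1.8°C.
Deviation = OAT − ISA = -15 − (-1.8) = -13.2°C.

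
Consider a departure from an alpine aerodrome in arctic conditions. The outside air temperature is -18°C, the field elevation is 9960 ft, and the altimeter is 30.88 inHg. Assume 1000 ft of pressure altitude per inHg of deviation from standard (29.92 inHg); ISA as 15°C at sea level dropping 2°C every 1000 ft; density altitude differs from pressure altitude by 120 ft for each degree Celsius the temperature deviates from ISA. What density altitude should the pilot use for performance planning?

Pressure altitude = 9960 + (29.92 − 30.88) × 1000 = 9960 + (-960) = 9000 ft.
ISA temperature at 9000 ft = 15 − 2 × (9000/1000) = -3°C.
ISA deviation = -18 − (-3) = -15°C.
Density altitude = 9000 + 120 × (-15) = 7200 ft.

7200 ft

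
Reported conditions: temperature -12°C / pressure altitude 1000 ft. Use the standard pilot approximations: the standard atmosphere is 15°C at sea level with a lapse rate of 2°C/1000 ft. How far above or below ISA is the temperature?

ISA temperature at 1000 ft = 15 − 2 × (1000/1000) = 13°C.
Deviation = OAT − ISA = -12 − 13 = -25°C.

ISA-25°C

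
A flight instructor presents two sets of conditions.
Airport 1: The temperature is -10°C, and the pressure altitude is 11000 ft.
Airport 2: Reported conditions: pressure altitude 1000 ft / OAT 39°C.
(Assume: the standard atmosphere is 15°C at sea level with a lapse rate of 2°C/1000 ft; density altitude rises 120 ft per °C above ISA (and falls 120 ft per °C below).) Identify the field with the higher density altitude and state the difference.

Airport 1 by 6520 ft

Airport 1: ISA temp = -7°C, deviation -3°C, DA = 11000 + 120 × (-3) = 10640 ft.
Airport 2: ISA temp = 13°C, deviation +26°C, DA = 1000 + 120 × 26 = 4120 ft.
Airport 1 is higher by 10640 − 4120 = 6520 ft.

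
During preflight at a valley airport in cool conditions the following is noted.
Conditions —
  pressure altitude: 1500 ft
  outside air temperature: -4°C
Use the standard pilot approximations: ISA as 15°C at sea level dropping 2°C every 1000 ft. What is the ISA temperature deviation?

ISA temperature at 1500 ft = 15 − 2 × (1500/1000) = 12°C.
Deviation = OAT − ISA = -4 − 12 = -16°C.

ISA-16°C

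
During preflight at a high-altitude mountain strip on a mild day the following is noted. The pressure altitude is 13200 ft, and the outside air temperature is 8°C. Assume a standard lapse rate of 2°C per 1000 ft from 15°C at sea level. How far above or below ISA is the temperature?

ISA temperature at 13200 ft = 15 − 2 × (13200/1000) = -11.4°C.
Deviation = OAT − ISA = 8 − (-11.4) = +19.4°C.

ISA+19.4°C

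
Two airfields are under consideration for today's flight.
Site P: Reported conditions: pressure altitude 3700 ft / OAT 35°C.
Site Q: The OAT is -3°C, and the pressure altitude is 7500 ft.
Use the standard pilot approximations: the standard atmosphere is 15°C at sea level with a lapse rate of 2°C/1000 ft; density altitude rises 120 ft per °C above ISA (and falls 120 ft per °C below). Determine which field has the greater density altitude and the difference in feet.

Site P: ISA temp = 7.6°C, deviation +27.4°C, DA = 3700 + 120 × 27.4 = 6988 ft.
Site Q: ISA temp = 0°C, deviation -3°C, DA = 7500 + 120 × (-3) = 7140 ft.
Site Q is higher by 7140 − 6988 = 152 ft.

Site Q by 152 ft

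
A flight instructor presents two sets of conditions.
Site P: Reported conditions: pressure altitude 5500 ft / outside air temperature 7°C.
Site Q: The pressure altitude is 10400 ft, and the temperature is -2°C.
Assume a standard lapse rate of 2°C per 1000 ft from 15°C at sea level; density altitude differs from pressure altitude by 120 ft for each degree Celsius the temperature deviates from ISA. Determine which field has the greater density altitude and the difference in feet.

Site P: ISA temp = 4°C, deviation +3°C, DA = 5500 + 120 × 3 = 5860 ft.
Site Q: ISA temp = -5.8°C, deviation +3.8°C, DA = 10400 + 120 × 3.8 = 10856 ft.
Site Q is higher by 10856 − 5860 = 4996 ft.

Site Q by 4996 ft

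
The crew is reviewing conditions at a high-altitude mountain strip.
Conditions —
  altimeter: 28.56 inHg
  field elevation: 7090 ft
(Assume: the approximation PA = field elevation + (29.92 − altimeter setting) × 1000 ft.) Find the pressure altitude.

Pressure correction = (29.92 − 28.56) × 1000 = +1360 ft.
Pressure altitude = 7090 + (+1360) = 8450 ft.

8450 ft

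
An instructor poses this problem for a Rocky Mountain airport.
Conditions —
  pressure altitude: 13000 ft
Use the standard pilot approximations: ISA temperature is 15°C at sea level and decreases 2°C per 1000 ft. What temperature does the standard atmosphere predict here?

-11°C

ISA temperature = 15 − 2 × (13000/1000) = 15 − 26 = -11°C.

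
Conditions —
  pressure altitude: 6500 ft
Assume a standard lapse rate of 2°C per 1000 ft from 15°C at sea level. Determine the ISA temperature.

ISA temperature = 15 − 2 × (6500/1000) = 15 − 13 = 2°C.

2°C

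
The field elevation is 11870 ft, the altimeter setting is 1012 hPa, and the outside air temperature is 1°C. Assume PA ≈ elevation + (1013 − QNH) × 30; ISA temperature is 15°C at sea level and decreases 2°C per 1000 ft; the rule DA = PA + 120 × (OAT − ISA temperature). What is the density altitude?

13076 ft

Pressure altitude = 11870 + (1013 − 1012) × 30 = 11870 + (+30) = 11900 ft.
ISA temperature at 11900 ft = 15 − 2 × (11900/1000) = -8.8°C.
ISA deviation = 1 − (-8.8) = +9.8°C.
Density altitude = 11900 + 120 × (9.8) = 13076 ft.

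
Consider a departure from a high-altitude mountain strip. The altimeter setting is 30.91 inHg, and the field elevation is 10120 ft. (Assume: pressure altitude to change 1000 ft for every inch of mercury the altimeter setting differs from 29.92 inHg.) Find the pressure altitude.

9130 ft

Pressure correction = (29.92 − 30.91) × 1000 = -990 ft.
Pressure altitude = 10120 + (-990) = 9130 ft.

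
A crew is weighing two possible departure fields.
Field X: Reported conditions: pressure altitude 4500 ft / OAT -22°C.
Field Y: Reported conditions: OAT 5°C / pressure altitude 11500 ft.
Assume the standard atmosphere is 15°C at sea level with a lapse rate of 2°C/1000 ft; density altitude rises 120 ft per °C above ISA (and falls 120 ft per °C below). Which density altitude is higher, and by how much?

Field X: ISA temp = 6°C, deviation -28°C, DA = 4500 + 120 × (-28) = 1140 ft.
Field Y: ISA temp = -8°C, deviation +13°C, DA = 11500 + 120 × 13 = 13060 ft.
Field Y is higher by 13060 − 1140 = 11920 ft.

Field Y by 11920 ft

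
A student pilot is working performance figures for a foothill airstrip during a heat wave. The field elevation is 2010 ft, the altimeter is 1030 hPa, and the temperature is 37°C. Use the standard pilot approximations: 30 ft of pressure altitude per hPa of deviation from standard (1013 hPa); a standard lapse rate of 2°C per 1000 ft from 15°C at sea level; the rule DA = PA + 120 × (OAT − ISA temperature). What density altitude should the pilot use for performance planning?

Pressure altitude = 2010 + (1013 − 1030) × 30 = 2010 + (-510) = 1500 ft.
ISA temperature at 1500 ft = 15 − 2 × (1500/1000) = 12°C.
ISA deviation = 37 − 12 = +25°C.
Density altitude = 1500 + 120 × (25) = 4500 ft.

4500 ft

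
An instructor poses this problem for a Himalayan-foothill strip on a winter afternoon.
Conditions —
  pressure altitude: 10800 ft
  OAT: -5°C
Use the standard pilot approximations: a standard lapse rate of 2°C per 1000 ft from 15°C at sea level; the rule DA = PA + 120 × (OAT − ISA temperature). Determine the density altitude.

ISA temperature at 10800 ft = 15 − 2 × (10800/1000) = -6.6°C.
ISA deviation = -5 − (-6.6) = +1.6°C.
Density altitude = 10800 + 120 × (1.6) = 10800 + (+192) = 10992 ft.

10992 ft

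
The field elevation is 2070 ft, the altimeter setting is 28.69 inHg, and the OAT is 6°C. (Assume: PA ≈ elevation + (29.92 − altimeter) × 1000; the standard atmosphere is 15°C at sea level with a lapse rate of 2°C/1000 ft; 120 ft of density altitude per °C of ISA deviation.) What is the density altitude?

Pressure altitude = 2070 + (29.92 − 28.69) × 1000 = 2070 + (+1230) = 3300 ft.
ISA temperature at 3300 ft = 15 − 2 × (3300/1000) = 8.4°C.
ISA deviation = 6 − 8.4 = -2.4°C.
Density altitude = 3300 + 120 × (-2.4) = 3012 ft.

3012 ft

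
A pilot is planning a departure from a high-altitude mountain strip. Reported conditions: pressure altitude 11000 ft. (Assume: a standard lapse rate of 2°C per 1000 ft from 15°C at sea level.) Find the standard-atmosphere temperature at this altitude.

ISA temperature = 15 − 2 × (11000/1000) = 15 − 22 = -7°C.

-7°C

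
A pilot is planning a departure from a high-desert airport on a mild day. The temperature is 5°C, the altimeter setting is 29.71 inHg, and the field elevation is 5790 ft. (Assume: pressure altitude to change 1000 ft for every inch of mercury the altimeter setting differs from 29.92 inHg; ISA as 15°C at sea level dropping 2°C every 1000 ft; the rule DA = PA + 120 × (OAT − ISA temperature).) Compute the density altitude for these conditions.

6240 ft

Pressure altitude = 5790 + (29.92 − 29.71) × 1000 = 5790 + (+210) = 6000 ft.
ISA temperature at 6000 ft = 15 − 2 × (6000/1000) = 3°C.
ISA deviation = 5 − 3 = +2°C.
Density altitude = 6000 + 120 × (2) = 6240 ft.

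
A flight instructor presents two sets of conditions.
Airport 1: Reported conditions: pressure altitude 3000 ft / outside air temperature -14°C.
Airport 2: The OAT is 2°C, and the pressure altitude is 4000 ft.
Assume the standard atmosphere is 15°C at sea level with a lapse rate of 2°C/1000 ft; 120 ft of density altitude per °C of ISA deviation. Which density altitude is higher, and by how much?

Airport 1: ISA temp = 9°C, deviation -23°C, DA = 3000 + 120 × (-23) = 240 ft.
Airport 2: ISA temp = 7°C, deviation -5°C, DA = 4000 + 120 × (-5) = 3400 ft.
Airport 2 is higher by 3400 − 240 = 3160 ft.

Airport 2 by 3160 ft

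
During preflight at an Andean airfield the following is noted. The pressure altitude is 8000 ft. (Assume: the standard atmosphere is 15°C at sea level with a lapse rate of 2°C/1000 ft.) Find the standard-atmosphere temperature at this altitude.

ISA temperature = 15 − 2 × (8000/1000) = 15 − 16 = -1°C.

-1°C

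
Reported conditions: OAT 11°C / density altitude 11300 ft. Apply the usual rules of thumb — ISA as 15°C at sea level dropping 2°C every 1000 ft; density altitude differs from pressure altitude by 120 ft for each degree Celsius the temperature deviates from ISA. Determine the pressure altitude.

9500 ft

DA = PA + 120 × (OAT − (15 − 2·PA/1000)) = PA + 120·OAT − 1800 + 0.24·PA = 1.24·PA + 120·OAT − 1800.
So 1.24·PA = 11300 − 120 × 11 + 1800 = 11780.
PA = 11780 / 1.24 = 9500 ft.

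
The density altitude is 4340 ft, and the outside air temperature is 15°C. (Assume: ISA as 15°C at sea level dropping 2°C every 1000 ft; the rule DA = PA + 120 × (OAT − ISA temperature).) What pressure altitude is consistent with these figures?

DA = PA + 120 × (OAT − (15 − 2·PA/1000)) = PA + 120·OAT − 1800 + 0.24·PA = 1.24·PA + 120·OAT − 1800.
So 1.24·PA = 4340 − 120 × 15 + 1800 = 4340.
PA = 4340 / 1.24 = 3500 ft.

3500 ft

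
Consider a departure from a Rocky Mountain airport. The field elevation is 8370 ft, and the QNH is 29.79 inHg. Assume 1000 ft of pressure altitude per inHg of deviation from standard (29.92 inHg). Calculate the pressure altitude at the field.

Pressure correction = (29.92 − 29.79) × 1000 = +130 ft.
Pressure altitude = 8370 + (+130) = 8500 ft.

8500 ft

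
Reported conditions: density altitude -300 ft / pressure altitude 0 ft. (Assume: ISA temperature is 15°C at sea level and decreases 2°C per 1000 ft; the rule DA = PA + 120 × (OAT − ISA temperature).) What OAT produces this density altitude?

Density altitude − pressure altitude = -300 − 0 = -300 ft.
At 120 ft/°C that is an ISA deviation of -300/120 = -2.5°C.
ISA temperature at 0 ft = 15 − 2 × (0/1000) = 15°C.
OAT = ISA + deviation = 15 + (-2.5) = 12.5°C.

12.5°C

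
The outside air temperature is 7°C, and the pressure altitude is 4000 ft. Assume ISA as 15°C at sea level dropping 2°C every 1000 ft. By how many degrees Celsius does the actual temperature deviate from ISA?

ISA temperature at 4000 ft = 15 − 2 × (4000/1000) = 7°C.
Deviation = OAT − ISA = 7 − 7 = 0°C.

ISA0°C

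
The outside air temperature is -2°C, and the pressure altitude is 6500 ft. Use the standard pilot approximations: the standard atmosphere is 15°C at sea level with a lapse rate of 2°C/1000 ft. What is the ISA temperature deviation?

ISA temperature at 6500 ft = 15 − 2 × (6500/1000) = 2°C.
Deviation = OAT − ISA = -2 − 2 = -4°C.

ISA-4°C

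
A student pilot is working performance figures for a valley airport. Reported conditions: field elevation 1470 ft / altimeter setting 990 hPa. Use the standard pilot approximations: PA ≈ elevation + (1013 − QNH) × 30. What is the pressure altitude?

2160 ft

Pressure correction = (1013 − 990) × 30 = +690 ft.
Pressure altitude = 1470 + (+690) = 2160 ft.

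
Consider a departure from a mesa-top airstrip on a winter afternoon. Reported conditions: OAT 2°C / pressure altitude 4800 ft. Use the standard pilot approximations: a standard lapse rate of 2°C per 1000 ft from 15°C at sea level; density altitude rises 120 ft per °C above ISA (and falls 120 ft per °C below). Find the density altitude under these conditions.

4392 ft

ISA temperature at 4800 ft = 15 − 2 × (4800/1000) = 5.4°C.
ISA deviation = 2 − 5.4 = -3.4°C.
Density altitude = 4800 + 120 × (-3.4) = 4800 + (-408) = 4392 ft.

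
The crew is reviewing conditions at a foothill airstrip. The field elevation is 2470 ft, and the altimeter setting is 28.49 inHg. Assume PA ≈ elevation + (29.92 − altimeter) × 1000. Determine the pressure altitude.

3900 ft

Pressure correction = (29.92 − 28.49) × 1000 = +1430 ft.
Pressure altitude = 2470 + (+1430) = 3900 ft.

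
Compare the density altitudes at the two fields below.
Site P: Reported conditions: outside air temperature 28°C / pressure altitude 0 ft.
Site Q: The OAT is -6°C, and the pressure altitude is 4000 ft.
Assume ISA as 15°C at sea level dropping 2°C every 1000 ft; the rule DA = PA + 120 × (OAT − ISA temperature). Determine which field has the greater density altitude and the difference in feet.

Site Q by 880 ft

Site P: ISA temp = 15°C, deviation +13°C, DA = 0 + 120 × 13 = 1560 ft.
Site Q: ISA temp = 7°C, deviation -13°C, DA = 4000 + 120 × (-13) = 2440 ft.
Site Q is higher by 2440 − 1560 = 880 ft.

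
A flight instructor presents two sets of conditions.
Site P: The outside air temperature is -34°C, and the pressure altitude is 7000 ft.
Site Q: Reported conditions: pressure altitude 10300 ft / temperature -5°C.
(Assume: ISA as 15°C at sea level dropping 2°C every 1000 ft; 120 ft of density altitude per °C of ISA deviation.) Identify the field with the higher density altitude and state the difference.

Site P: ISA temp = 1°C, deviation -35°C, DA = 7000 + 120 × (-35) = 2800 ft.
Site Q: ISA temp = -5.6°C, deviation +0.6°C, DA = 10300 + 120 × 0.6 = 10372 ft.
Site Q is higher by 10372 − 2800 = 7572 ft.

Site Q by 7572 ft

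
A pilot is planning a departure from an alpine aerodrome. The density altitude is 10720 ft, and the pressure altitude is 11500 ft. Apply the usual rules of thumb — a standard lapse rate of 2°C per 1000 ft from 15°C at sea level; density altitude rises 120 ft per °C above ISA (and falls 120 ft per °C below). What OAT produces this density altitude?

-14.5°C

Density altitude − pressure altitude = 10720 − 11500 = -780 ft.
At 120 ft/°C that is an ISA deviation of -780/120 = -6.5°C.
ISA temperature at 11500 ft = 15 − 2 × (11500/1000) = -8°C.
OAT = ISA + deviation = -8 + (-6.5) = -14.5°C.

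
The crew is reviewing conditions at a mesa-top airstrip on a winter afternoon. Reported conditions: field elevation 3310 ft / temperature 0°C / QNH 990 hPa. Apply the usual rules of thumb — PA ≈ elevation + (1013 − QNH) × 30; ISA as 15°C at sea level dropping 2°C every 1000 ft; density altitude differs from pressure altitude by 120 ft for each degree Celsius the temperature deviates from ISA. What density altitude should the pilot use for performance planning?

3160 ft

Pressure altitude = 3310 + (1013 − 990) × 30 = 3310 + (+690) = 4000 ft.
ISA temperature at 4000 ft = 15 − 2 × (4000/1000) = 7°C.
ISA deviation = 0 − 7 = -7°C.
Density altitude = 4000 + 120 × (-7) = 3160 ft.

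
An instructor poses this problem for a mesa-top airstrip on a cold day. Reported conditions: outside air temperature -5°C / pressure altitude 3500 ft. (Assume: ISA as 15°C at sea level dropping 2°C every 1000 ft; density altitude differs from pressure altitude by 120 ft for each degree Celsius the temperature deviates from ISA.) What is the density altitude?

1940 ft

ISA temperature at 3500 ft = 15 − 2 × (3500/1000) = 8°C.
ISA deviation = -5 − 8 = -13°C.
Density altitude = 3500 + 120 × (-13) = 3500 + (-1560) = 1940 ft.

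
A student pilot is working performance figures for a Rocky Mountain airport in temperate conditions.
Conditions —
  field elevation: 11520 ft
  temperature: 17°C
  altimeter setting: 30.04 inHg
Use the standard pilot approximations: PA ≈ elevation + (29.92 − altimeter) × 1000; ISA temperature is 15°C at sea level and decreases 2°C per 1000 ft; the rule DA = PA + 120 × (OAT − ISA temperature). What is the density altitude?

Pressure altitude = 11520 + (29.92 − 30.04) × 1000 = 11520 + (-120) = 11400 ft.
ISA temperature at 11400 ft = 15 − 2 × (11400/1000) = -7.8°C.
ISA deviation = 17 − (-7.8) = +24.8°C.
Density altitude = 11400 + 120 × (24.8) = 14376 ft.

14376 ft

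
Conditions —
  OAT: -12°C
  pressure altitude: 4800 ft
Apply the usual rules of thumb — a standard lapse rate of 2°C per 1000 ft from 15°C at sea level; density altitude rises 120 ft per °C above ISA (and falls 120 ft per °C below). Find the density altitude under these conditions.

2712 ft

ISA temperature at 4800 ft = 15 − 2 × (4800/1000) = 5.4°C.
ISA deviation = -12 − 5.4 = -17.4°C.
Density altitude = 4800 + 120 × (-17.4) = 4800 + (-2088) = 2712 ft.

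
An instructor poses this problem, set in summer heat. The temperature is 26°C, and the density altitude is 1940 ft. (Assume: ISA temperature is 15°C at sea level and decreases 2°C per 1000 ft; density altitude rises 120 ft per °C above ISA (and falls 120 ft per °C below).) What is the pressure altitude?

DA = PA + 120 × (OAT − (15 − 2·PA/1000)) = PA + 120·OAT − 1800 + 0.24·PA = 1.24·PA + 120·OAT − 1800.
So 1.24·PA = 1940 − 120 × 26 + 1800 = 620.
PA = 620 / 1.24 = 500 ft.

500 ft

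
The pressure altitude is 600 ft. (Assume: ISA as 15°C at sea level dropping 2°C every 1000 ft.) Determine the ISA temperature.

ISA temperature = 15 − 2 × (600/1000) = 15 − 1.2 = 13.8°C.

13.8°C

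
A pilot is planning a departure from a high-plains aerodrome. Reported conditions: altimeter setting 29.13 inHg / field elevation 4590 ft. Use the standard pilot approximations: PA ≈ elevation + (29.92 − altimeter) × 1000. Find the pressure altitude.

Pressure correction = (29.92 − 29.13) × 1000 = +790 ft.
Pressure altitude = 4590 + (+790) = 5380 ft.

5380 ft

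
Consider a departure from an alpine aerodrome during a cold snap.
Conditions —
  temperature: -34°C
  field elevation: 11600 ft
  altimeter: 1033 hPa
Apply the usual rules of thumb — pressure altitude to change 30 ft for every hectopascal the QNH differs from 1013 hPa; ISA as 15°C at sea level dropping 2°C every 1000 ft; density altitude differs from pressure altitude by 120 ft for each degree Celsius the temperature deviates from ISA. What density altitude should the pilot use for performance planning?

Pressure altitude = 11600 + (1013 − 1033) × 30 = 11600 + (-600) = 11000 ft.
ISA temperature at 11000 ft = 15 − 2 × (11000/1000) = -7°C.
ISA deviation = -34 − (-7) = -27°C.
Density altitude = 11000 + 120 × (-27) = 7760 ft.

7760 ft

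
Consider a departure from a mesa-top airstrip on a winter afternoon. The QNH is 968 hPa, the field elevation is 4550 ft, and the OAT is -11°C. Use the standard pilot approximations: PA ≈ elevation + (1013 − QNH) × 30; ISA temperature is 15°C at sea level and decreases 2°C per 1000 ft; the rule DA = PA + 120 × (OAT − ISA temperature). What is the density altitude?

Pressure altitude = 4550 + (1013 − 968) × 30 = 4550 + (+1350) = 5900 ft.
ISA temperature at 5900 ft = 15 − 2 × (5900/1000) = 3.2°C.
ISA deviation = -11 − 3.2 = -14.2°C.
Density altitude = 5900 + 120 × (-14.2) = 4196 ft.

4196 ft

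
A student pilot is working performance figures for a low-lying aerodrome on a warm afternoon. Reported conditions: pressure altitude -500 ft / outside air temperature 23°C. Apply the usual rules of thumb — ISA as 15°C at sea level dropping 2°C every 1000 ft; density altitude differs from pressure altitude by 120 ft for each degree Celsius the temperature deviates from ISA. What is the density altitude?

340 ft

ISA temperature at -500 ft = 15 − 2 × (-500/1000) = 16°C.
ISA deviation = 23 − 16 = +7°C.
Density altitude = -500 + 120 × (7) = -500 + (+840) = 340 ft.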